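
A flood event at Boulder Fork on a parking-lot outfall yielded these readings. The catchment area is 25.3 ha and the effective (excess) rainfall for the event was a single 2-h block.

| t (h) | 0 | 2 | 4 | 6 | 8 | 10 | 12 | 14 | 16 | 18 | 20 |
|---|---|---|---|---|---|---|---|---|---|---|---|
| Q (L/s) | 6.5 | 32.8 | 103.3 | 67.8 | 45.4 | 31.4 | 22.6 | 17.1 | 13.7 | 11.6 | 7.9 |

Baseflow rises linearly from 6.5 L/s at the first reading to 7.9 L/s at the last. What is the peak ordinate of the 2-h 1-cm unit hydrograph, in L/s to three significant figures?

Direct runoff: 0.00, 26.16, 96.52, 60.88, 38.34, 24.20, 15.26, 9.62, 6.08, 3.84, 0.00 L/s; ΣQ_DR = 280.9 L/s, peak = 96.52 L/s.
Runoff depth d = ΣQ_DR·Δt / A = 280.9 × 7200 / (25.3 ha) = 7.994 mm.
The 1-cm UH is the DRH scaled by (10 mm)/d, so U_p = 96.52 × 10/7.994 = 121 L/s.

U_p ≈ 121 L/s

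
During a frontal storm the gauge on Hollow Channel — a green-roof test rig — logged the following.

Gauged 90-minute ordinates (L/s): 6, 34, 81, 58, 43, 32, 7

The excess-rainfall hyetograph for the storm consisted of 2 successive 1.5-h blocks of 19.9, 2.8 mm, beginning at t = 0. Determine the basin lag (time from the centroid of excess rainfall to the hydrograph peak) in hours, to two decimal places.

Centroid of excess rainfall: t_c = Σ P_i·t̄_i / ΣP_i = 0.9350 h (block centres at 0.75, 2.25 h).
Hydrograph peak occurs at t = 3 h, so basin lag t_L = 3 − 0.9350 = 2.06 h.

t_L ≈ 2.06 h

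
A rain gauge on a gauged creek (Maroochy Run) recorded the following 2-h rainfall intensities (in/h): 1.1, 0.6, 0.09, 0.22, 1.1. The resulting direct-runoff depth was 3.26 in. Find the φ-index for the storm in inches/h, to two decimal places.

φ ≈ 0.39 in/h

Only the 3 blocks with intensity above φ contribute runoff: 1.1, 0.6, 1.1 in/h.
Σ(I−φ)·Δt = d  ⇒  (1.1+0.6+1.1 − 3φ)·2 = 3.26
φ = (2.800 − 3.26/2) / 3 = 0.39 in/h.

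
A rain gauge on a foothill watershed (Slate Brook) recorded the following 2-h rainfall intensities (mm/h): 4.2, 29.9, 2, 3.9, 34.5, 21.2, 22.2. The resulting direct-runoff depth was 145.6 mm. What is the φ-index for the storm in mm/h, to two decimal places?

Only the 4 blocks with intensity above φ contribute runoff: 29.9, 34.5, 21.2, 22.2 mm/h.
Σ(I−φ)·Δt = d  ⇒  (29.9+34.5+21.2+22.2 − 4φ)·2 = 145.6
φ = (107.8 − 145.6/2) / 4 = 8.75 mm/h.

φ ≈ 8.75 mm/h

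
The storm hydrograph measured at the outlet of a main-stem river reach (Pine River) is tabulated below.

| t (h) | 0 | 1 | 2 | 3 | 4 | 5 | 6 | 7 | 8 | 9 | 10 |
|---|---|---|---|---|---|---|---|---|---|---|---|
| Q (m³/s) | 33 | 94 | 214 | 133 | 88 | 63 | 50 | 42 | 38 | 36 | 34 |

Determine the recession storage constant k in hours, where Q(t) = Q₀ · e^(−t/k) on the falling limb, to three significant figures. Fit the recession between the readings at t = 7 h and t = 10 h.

On the falling limb, Q drops from 42 to 34 m³/s between t = 7 h and t = 10 h (Δt = 3 h).
k = −Δt / ln(Q₂/Q₁) = −3 / ln(34/42) = 14.2 h.

k ≈ 14.2 h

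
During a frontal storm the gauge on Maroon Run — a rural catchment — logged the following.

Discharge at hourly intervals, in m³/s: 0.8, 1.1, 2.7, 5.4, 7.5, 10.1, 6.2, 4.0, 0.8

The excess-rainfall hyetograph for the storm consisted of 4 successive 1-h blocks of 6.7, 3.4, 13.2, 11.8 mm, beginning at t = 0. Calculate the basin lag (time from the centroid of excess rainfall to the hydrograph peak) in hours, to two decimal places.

t_L ≈ 2.64 h

Centroid of excess rainfall: t_c = Σ P_i·t̄_i / ΣP_i = 2.3575 h (block centres at 0.5, 1.5, 2.5, 3.5 h).
Hydrograph peak occurs at t = 5 h, so basin lag t_L = 5 − 2.3575 = 2.64 h.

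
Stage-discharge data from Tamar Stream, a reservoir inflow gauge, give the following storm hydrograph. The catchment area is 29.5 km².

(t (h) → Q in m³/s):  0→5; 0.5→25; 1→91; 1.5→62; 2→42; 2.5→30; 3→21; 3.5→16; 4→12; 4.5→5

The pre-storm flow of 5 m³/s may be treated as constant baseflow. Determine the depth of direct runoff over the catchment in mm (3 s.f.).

d ≈ 15.8 mm

Direct runoff: 0.0, 20.0, 86.0, 57.0, 37.0, 25.0, 16.0, 11.0, 7.0, 0.0 m³/s; ΣQ_DR = 259.0 m³/s.
V = ΣQ_DR · Δt = 259.0 × 1800 s = 4.662 × 10^5 m³.
Over A = 29.5 km², depth = V / A = 15.8 mm.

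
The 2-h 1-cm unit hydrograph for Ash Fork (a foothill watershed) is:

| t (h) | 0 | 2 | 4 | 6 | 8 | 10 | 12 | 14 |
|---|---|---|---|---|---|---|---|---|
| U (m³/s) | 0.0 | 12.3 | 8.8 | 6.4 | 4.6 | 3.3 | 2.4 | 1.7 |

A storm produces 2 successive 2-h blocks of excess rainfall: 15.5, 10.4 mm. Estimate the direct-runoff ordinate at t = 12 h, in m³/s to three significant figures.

Q ≈ 7.15 m³/s

By discrete convolution, Q_j = Σ (P_i / 10 mm) · U_{j−i}.
At t = 12 h (j=6): Q = (15.5/10)·2.4 + (10.4/10)·3.3 = 7.15 m³/s.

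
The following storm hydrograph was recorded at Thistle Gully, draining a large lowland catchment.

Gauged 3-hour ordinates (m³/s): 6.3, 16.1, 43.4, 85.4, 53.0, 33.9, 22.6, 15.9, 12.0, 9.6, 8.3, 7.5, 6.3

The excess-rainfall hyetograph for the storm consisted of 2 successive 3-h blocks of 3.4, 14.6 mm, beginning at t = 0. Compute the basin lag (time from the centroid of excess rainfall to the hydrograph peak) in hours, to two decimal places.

t_L ≈ 5.07 h

Centroid of excess rainfall: t_c = Σ P_i·t̄_i / ΣP_i = 3.9333 h (block centres at 1.5, 4.5 h).
Hydrograph peak occurs at t = 9 h, so basin lag t_L = 9 − 3.9333 = 5.07 h.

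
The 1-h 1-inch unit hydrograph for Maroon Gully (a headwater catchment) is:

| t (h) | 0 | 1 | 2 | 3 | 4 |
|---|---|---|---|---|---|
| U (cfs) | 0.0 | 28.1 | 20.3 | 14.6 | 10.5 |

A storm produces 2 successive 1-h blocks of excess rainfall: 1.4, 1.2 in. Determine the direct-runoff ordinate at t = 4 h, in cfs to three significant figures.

By discrete convolution, Q_j = Σ (P_i / 1 in) · U_{j−i}.
At t = 4 h (j=4): Q = (1.4/1)·10.5 + (1.2/1)·14.6 = 32.2 cfs.

Q ≈ 32.2 cfs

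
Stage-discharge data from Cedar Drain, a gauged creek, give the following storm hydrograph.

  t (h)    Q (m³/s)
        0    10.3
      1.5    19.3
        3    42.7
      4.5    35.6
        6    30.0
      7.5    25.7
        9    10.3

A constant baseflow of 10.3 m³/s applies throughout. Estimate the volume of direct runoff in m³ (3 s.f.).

Direct-runoff ordinates (Q − Q_b): 0.0, 9.0, 32.4, 25.3, 19.7, 15.4, 0.0 m³/s.
ΣQ_DR = 101.8 m³/s.
With Δt = 1.5 h = 5400 s, V = ΣQ_DR · Δt = 101.8 × 5400 = 5.50 × 10^5 m³.

V ≈ 5.50 × 10^5 m³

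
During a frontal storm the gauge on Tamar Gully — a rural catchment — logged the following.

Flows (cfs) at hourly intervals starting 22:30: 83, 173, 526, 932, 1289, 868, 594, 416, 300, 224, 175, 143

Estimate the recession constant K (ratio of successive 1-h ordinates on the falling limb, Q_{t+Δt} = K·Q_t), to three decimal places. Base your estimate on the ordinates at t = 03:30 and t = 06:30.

K ≈ 0.702

Using the recession-limb readings at t = 03:30 and t = 06:30: Q falls from 868 to 300 cfs over 3 intervals.
K = (Q₂/Q₁)^(1/3) = (300/868)^(1/3) = 0.702.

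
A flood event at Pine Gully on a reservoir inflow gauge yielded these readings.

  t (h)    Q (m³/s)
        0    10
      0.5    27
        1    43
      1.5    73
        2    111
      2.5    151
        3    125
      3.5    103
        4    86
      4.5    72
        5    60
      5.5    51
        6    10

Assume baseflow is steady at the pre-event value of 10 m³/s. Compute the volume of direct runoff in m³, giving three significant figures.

V ≈ 1.43 × 10^6 m³

Direct-runoff ordinates (Q − Q_b): 0.0, 17.0, 33.0, 63.0, 101.0, 141.0, 115.0, 93.0, 76.0, 62.0, 50.0, 41.0, 0.0 m³/s.
ΣQ_DR = 792.0 m³/s.
With Δt = 0.5 h = 1800 s, V = ΣQ_DR · Δt = 792.0 × 1800 = 1.43 × 10^6 m³.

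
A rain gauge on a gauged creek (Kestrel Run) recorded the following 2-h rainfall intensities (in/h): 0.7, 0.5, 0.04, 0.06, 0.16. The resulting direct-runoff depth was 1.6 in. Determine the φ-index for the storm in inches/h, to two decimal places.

Only the 2 blocks with intensity above φ contribute runoff: 0.7, 0.5 in/h.
Σ(I−φ)·Δt = d  ⇒  (0.7+0.5 − 2φ)·2 = 1.6
φ = (1.200 − 1.6/2) / 2 = 0.20 in/h.

φ ≈ 0.20 in/h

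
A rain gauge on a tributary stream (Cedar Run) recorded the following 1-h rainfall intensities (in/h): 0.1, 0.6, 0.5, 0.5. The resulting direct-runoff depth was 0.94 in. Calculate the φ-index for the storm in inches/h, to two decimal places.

Only the 3 blocks with intensity above φ contribute runoff: 0.6, 0.5, 0.5 in/h.
Σ(I−φ)·Δt = d  ⇒  (0.6+0.5+0.5 − 3φ)·1 = 0.94
φ = (1.600 − 0.94/1) / 3 = 0.22 in/h.

φ ≈ 0.22 in/h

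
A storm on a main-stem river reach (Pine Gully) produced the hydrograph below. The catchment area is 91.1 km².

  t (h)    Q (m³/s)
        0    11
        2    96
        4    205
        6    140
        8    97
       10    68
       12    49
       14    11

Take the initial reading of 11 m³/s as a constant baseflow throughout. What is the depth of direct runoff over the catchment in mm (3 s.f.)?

Direct runoff: 0.0, 85.0, 194.0, 129.0, 86.0, 57.0, 38.0, 0.0 m³/s; ΣQ_DR = 589.0 m³/s.
V = ΣQ_DR · Δt = 589.0 × 7200 s = 4.241 × 10^6 m³.
Over A = 91.1 km², depth = V / A = 46.6 mm.

d ≈ 46.6 mm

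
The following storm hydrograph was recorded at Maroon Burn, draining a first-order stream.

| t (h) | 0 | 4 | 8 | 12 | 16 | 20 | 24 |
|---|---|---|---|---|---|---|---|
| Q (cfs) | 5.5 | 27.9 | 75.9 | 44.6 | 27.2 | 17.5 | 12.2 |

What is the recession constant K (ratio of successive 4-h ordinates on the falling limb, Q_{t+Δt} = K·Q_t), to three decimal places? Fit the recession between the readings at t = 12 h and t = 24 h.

K ≈ 0.649

Using the recession-limb readings at t = 12 h and t = 24 h: Q falls from 44.6 to 12.2 cfs over 3 intervals.
K = (Q₂/Q₁)^(1/3) = (12.2/44.6)^(1/3) = 0.649.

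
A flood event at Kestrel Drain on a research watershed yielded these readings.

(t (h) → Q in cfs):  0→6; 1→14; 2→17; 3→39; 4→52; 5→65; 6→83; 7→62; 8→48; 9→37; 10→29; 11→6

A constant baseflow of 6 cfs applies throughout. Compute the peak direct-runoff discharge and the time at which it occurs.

Q_p = 77.0 cfs at t = 6 h

Subtracting baseflow gives direct-runoff ordinates: 0.0, 8.0, 11.0, 33.0, 46.0, 59.0, 77.0, 56.0, 42.0, 31.0, 23.0, 0.0 cfs.
The maximum is 77.0 cfs, occurring at the reading for t = 6 h.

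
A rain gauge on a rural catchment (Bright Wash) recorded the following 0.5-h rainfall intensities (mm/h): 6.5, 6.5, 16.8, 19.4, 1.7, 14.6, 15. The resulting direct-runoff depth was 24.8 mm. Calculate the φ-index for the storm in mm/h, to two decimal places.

φ ≈ 4.87 mm/h

Only the 6 blocks with intensity above φ contribute runoff: 6.5, 6.5, 16.8, 19.4, 14.6, 15 mm/h.
Σ(I−φ)·Δt = d  ⇒  (6.5+6.5+16.8+19.4+14.6+15 − 6φ)·0.5 = 24.8
φ = (78.80 − 24.8/0.5) / 6 = 4.87 mm/h.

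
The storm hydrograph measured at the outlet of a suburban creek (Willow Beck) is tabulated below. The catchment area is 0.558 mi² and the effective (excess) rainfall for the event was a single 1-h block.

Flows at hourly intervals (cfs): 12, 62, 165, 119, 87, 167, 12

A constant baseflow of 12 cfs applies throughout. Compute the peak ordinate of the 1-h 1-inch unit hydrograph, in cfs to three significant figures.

Direct runoff: 0.0, 50.0, 153.0, 107.0, 75.0, 155.0, 0.0 cfs; ΣQ_DR = 540.0 cfs, peak = 155.0 cfs.
Runoff depth d = ΣQ_DR·Δt / A = 540.0 × 3600 / (0.558 mi²) = 1.500 in.
The 1-inch UH is the DRH scaled by (1 in)/d, so U_p = 155.0 × 1/1.500 = 103 cfs.

U_p ≈ 103 cfs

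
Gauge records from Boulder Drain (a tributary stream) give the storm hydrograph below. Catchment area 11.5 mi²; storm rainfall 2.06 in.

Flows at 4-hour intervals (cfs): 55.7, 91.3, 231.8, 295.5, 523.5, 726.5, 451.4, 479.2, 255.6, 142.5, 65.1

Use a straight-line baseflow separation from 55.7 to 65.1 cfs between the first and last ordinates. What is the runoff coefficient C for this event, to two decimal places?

ΣQ_DR = 2654 cfs; V = ΣQ_DR·Δt = 3.821 × 10^7 ft³.
Runoff depth d = V / A = 1.430 in.
C = d / P = 1.430 / 2.06 = 0.69.

C ≈ 0.69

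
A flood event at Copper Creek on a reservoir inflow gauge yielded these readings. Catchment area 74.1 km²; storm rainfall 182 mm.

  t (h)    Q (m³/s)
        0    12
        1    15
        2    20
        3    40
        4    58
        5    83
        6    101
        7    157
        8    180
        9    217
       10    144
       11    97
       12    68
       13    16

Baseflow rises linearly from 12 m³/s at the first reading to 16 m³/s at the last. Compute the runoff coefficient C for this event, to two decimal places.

ΣQ_DR = 1012 m³/s; V = ΣQ_DR·Δt = 3.643 × 10^6 m³.
Runoff depth d = V / A = 49.17 mm.
C = d / P = 49.17 / 182 = 0.27.

C ≈ 0.27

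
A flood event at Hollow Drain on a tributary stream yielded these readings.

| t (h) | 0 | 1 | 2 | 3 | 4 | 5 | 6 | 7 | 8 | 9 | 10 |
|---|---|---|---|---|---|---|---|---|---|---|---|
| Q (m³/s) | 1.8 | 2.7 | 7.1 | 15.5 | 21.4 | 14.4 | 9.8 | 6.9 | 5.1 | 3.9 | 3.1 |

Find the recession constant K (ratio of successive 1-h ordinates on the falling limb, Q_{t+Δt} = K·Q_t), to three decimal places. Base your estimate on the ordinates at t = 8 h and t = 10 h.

K ≈ 0.780

Using the recession-limb readings at t = 8 h and t = 10 h: Q falls from 5.1 to 3.1 m³/s over 2 intervals.
K = (Q₂/Q₁)^(1/2) = (3.1/5.1)^(1/2) = 0.780.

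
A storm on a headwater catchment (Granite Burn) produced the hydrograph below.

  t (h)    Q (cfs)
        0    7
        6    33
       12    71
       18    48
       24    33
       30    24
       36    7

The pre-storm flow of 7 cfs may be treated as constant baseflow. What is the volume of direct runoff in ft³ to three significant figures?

Direct-runoff ordinates (Q − Q_b): 0.0, 26.0, 64.0, 41.0, 26.0, 17.0, 0.0 cfs.
ΣQ_DR = 174.0 cfs.
With Δt = 6 h = 21600 s, V = ΣQ_DR · Δt = 174.0 × 21600 = 3.76 × 10^6 ft³.

V ≈ 3.76 × 10^6 ft³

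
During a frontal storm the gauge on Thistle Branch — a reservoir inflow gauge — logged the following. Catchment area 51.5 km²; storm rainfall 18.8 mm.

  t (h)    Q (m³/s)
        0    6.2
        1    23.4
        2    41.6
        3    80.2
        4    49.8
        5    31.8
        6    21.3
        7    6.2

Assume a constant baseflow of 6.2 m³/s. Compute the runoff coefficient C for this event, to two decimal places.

C ≈ 0.78

ΣQ_DR = 210.9 m³/s; V = ΣQ_DR·Δt = 7.592 × 10^5 m³.
Runoff depth d = V / A = 14.74 mm.
C = d / P = 14.74 / 18.8 = 0.78.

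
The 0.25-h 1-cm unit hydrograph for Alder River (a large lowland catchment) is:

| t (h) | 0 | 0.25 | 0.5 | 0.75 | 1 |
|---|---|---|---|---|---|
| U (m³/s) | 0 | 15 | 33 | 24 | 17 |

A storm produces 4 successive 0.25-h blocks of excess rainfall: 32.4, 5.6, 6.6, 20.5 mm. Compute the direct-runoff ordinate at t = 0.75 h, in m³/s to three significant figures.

Q ≈ 106 m³/s

By discrete convolution, Q_j = Σ (P_i / 10 mm) · U_{j−i}.
At t = 0.75 h (j=3): Q = (32.4/10)·24 + (5.6/10)·33 + (6.6/10)·15 + (20.5/10)·0 = 106 m³/s.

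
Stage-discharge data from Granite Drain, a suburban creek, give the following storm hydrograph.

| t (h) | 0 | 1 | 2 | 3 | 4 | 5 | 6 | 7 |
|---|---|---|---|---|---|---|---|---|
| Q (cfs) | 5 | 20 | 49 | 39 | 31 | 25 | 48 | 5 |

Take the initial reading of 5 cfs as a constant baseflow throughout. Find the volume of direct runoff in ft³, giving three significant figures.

V ≈ 6.55 × 10^5 ft³

Direct-runoff ordinates (Q − Q_b): 0.0, 15.0, 44.0, 34.0, 26.0, 20.0, 43.0, 0.0 cfs.
ΣQ_DR = 182.0 cfs.
With Δt = 1 h = 3600 s, V = ΣQ_DR · Δt = 182.0 × 3600 = 6.55 × 10^5 ft³.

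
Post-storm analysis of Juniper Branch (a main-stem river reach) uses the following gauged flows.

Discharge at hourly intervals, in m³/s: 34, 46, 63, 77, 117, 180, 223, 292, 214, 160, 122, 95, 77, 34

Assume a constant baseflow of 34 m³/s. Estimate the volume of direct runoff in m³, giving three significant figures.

V ≈ 4.53 × 10^6 m³

Direct-runoff ordinates (Q − Q_b): 0.0, 12.0, 29.0, 43.0, 83.0, 146.0, 189.0, 258.0, 180.0, 126.0, 88.0, 61.0, 43.0, 0.0 m³/s.
ΣQ_DR = 1258 m³/s.
With Δt = 1 h = 3600 s, V = ΣQ_DR · Δt = 1258 × 3600 = 4.53 × 10^6 m³.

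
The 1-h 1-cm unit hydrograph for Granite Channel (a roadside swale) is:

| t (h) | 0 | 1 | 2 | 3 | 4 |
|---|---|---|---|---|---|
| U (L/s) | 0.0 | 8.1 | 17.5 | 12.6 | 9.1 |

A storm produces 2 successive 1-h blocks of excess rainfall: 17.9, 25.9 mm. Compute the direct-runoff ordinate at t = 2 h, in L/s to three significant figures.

Q ≈ 52.3 L/s

By discrete convolution, Q_j = Σ (P_i / 10 mm) · U_{j−i}.
At t = 2 h (j=2): Q = (17.9/10)·17.5 + (25.9/10)·8.1 = 52.3 L/s.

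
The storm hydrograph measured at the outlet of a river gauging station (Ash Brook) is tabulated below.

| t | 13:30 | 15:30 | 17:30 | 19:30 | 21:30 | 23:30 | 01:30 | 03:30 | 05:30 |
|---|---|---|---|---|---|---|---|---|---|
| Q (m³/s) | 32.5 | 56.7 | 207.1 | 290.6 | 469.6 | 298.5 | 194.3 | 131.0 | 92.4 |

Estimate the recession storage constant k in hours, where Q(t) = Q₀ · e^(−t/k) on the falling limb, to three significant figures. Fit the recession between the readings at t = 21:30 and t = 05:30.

k ≈ 4.92 h

On the falling limb, Q drops from 469.6 to 92.4 m³/s between t = 21:30 and t = 05:30 (Δt = 8 h).
k = −Δt / ln(Q₂/Q₁) = −8 / ln(92.4/469.6) = 4.92 h.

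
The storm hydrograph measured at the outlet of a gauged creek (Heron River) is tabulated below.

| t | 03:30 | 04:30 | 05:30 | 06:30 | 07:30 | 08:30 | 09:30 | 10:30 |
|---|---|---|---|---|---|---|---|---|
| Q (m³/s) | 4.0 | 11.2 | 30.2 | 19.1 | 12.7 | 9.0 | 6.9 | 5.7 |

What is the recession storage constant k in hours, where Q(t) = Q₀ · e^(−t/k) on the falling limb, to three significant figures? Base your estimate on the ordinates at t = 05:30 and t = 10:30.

k ≈ 3.00 h

On the falling limb, Q drops from 30.2 to 5.7 m³/s between t = 05:30 and t = 10:30 (Δt = 5 h).
k = −Δt / ln(Q₂/Q₁) = −5 / ln(5.7/30.2) = 3.00 h.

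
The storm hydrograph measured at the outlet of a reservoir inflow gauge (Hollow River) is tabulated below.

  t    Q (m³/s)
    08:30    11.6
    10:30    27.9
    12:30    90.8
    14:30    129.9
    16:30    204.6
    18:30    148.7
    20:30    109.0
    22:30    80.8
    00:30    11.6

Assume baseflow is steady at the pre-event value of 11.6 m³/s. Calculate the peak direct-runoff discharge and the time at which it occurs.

Q_p = 193.0 m³/s at t = 16:30

Subtracting baseflow gives direct-runoff ordinates: 0.0, 16.3, 79.2, 118.3, 193.0, 137.1, 97.4, 69.2, 0.0 m³/s.
The maximum is 193.0 m³/s, occurring at the reading for t = 16:30.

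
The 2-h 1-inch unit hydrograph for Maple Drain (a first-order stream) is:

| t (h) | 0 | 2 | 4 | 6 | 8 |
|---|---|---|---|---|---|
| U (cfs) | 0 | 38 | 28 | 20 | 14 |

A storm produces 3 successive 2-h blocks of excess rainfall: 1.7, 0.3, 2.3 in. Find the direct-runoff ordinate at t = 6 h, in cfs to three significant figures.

Q ≈ 130 cfs

By discrete convolution, Q_j = Σ (P_i / 1 in) · U_{j−i}.
At t = 6 h (j=3): Q = (1.7/1)·20 + (0.3/1)·28 + (2.3/1)·38 = 130 cfs.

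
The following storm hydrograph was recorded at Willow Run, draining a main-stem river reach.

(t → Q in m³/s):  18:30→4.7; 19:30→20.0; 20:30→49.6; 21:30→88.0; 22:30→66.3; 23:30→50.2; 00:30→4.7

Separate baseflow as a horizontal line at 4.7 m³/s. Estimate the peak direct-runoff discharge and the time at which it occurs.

Q_p = 83.3 m³/s at t = 21:30

Subtracting baseflow gives direct-runoff ordinates: 0.0, 15.3, 44.9, 83.3, 61.6, 45.5, 0.0 m³/s.
The maximum is 83.3 m³/s, occurring at the reading for t = 21:30.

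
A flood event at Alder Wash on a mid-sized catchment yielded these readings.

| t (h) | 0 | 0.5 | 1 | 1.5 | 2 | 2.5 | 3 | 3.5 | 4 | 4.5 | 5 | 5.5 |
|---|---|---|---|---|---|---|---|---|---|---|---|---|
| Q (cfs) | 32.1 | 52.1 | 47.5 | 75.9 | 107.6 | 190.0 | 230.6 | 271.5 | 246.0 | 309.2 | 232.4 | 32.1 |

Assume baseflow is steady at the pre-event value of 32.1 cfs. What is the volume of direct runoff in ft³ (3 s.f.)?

V ≈ 2.60 × 10^6 ft³

Direct-runoff ordinates (Q − Q_b): 0.0, 20.0, 15.4, 43.8, 75.5, 157.9, 198.5, 239.4, 213.9, 277.1, 200.3, 0.0 cfs.
ΣQ_DR = 1442 cfs.
With Δt = 0.5 h = 1800 s, V = ΣQ_DR · Δt = 1442 × 1800 = 2.60 × 10^6 ft³.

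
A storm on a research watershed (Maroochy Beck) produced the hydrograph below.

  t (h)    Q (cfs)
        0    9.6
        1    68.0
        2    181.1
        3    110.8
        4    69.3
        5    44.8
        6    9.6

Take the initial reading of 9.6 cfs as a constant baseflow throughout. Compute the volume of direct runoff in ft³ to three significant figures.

Direct-runoff ordinates (Q − Q_b): 0.0, 58.4, 171.5, 101.2, 59.7, 35.2, 0.0 cfs.
ΣQ_DR = 426.0 cfs.
With Δt = 1 h = 3600 s, V = ΣQ_DR · Δt = 426.0 × 3600 = 1.53 × 10^6 ft³.

V ≈ 1.53 × 10^6 ft³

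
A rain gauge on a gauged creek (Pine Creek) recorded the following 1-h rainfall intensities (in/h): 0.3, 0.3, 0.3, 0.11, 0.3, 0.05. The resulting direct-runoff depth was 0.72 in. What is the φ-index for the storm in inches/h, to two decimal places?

Only the 4 blocks with intensity above φ contribute runoff: 0.3, 0.3, 0.3, 0.3 in/h.
Σ(I−φ)·Δt = d  ⇒  (0.3+0.3+0.3+0.3 − 4φ)·1 = 0.72
φ = (1.200 − 0.72/1) / 4 = 0.12 in/h.

φ ≈ 0.12 in/h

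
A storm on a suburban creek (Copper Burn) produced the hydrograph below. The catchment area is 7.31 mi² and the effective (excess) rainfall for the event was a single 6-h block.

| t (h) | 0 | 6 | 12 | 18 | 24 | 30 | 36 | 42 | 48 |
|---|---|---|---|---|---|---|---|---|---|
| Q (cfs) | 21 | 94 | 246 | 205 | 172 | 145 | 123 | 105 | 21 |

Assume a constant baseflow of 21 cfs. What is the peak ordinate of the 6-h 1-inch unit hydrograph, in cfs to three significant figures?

U_p ≈ 188 cfs

Direct runoff: 0.0, 73.0, 225.0, 184.0, 151.0, 124.0, 102.0, 84.0, 0.0 cfs; ΣQ_DR = 943.0 cfs, peak = 225.0 cfs.
Runoff depth d = ΣQ_DR·Δt / A = 943.0 × 21600 / (7.31 mi²) = 1.199 in.
The 1-inch UH is the DRH scaled by (1 in)/d, so U_p = 225.0 × 1/1.199 = 188 cfs.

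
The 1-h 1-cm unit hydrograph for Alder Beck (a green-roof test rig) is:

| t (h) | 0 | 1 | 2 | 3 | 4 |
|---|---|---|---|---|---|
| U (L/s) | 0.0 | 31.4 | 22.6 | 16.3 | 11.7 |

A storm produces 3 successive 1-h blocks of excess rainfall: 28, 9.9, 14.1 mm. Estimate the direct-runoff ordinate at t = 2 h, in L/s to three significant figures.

Q ≈ 94.4 L/s

By discrete convolution, Q_j = Σ (P_i / 10 mm) · U_{j−i}.
At t = 2 h (j=2): Q = (28/10)·22.6 + (9.9/10)·31.4 + (14.1/10)·0.0 = 94.4 L/s.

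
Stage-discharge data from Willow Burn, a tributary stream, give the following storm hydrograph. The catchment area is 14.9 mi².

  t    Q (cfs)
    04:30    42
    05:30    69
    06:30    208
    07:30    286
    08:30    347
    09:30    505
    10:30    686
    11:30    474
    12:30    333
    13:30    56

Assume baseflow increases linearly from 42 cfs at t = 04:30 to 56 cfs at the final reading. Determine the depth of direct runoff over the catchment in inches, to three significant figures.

Direct runoff: 0.00, 25.44, 162.89, 239.33, 298.78, 455.22, 634.67, 421.11, 278.56, 0.00 cfs; ΣQ_DR = 2516 cfs.
V = ΣQ_DR · Δt = 2516 × 3600 s = 9.058 × 10^6 ft³.
Over A = 14.9 mi², depth = V / A = 0.262 in.

d ≈ 0.262 in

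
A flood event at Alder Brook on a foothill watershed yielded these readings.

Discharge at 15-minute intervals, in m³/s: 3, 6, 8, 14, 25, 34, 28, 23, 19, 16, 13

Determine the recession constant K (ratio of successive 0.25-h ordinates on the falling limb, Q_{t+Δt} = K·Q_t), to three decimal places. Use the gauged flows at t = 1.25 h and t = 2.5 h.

Using the recession-limb readings at t = 1.25 h and t = 2.5 h: Q falls from 34 to 13 m³/s over 5 intervals.
K = (Q₂/Q₁)^(1/5) = (13/34)^(1/5) = 0.825.

K ≈ 0.825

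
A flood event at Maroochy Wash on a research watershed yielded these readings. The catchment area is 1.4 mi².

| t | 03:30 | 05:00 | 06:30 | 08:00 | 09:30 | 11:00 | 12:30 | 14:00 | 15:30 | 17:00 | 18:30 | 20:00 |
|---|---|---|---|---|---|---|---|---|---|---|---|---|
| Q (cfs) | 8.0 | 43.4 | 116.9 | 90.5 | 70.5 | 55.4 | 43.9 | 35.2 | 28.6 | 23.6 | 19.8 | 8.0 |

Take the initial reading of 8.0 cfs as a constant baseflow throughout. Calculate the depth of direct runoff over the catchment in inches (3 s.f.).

d ≈ 0.743 in

Direct runoff: 0.0, 35.4, 108.9, 82.5, 62.5, 47.4, 35.9, 27.2, 20.6, 15.6, 11.8, 0.0 cfs; ΣQ_DR = 447.8 cfs.
V = ΣQ_DR · Δt = 447.8 × 5400 s = 2.418 × 10^6 ft³.
Over A = 1.4 mi², depth = V / A = 0.743 in.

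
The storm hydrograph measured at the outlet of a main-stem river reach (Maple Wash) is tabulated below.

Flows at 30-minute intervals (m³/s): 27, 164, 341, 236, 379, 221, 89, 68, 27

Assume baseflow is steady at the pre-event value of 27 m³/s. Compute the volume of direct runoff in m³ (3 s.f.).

Direct-runoff ordinates (Q − Q_b): 0.0, 137.0, 314.0, 209.0, 352.0, 194.0, 62.0, 41.0, 0.0 m³/s.
ΣQ_DR = 1309 m³/s.
With Δt = 0.5 h = 1800 s, V = ΣQ_DR · Δt = 1309 × 1800 = 2.36 × 10^6 m³.

V ≈ 2.36 × 10^6 m³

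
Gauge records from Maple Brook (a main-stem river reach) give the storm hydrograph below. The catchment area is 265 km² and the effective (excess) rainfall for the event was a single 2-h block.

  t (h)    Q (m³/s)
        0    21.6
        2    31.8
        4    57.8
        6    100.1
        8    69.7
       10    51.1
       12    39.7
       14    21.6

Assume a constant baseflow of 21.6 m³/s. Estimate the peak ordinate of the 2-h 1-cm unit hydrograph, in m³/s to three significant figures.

U_p ≈ 131 m³/s

Direct runoff: 0.0, 10.2, 36.2, 78.5, 48.1, 29.5, 18.1, 0.0 m³/s; ΣQ_DR = 220.6 m³/s, peak = 78.5 m³/s.
Runoff depth d = ΣQ_DR·Δt / A = 220.6 × 7200 / (265 km²) = 5.994 mm.
The 1-cm UH is the DRH scaled by (10 mm)/d, so U_p = 78.5 × 10/5.994 = 131 m³/s.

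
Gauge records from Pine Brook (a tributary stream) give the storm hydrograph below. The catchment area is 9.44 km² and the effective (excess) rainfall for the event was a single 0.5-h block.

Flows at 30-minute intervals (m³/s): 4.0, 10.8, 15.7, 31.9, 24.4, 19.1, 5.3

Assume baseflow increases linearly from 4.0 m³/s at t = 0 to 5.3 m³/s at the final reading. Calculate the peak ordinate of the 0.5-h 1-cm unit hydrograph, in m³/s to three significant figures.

U_p ≈ 18.2 m³/s

Direct runoff: 0.00, 6.58, 11.27, 27.25, 19.53, 14.02, 0.00 m³/s; ΣQ_DR = 78.65 m³/s, peak = 27.25 m³/s.
Runoff depth d = ΣQ_DR·Δt / A = 78.65 × 1800 / (9.44 km²) = 15.00 mm.
The 1-cm UH is the DRH scaled by (10 mm)/d, so U_p = 27.25 × 10/15.00 = 18.2 m³/s.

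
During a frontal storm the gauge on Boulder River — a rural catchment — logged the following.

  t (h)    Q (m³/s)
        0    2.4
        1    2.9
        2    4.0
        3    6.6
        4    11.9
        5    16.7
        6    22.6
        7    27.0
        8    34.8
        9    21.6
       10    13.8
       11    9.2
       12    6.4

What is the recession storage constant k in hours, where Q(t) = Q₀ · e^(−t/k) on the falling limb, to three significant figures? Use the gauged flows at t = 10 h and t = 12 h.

On the falling limb, Q drops from 13.8 to 6.4 m³/s between t = 10 h and t = 12 h (Δt = 2 h).
k = −Δt / ln(Q₂/Q₁) = −2 / ln(6.4/13.8) = 2.60 h.

k ≈ 2.60 h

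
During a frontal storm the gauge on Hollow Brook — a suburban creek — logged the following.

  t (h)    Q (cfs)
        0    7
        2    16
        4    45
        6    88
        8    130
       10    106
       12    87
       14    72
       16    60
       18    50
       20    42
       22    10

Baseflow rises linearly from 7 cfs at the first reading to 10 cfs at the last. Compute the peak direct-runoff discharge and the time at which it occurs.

Subtracting baseflow gives direct-runoff ordinates: 0.00, 8.73, 37.45, 80.18, 121.91, 97.64, 78.36, 63.09, 50.82, 40.55, 32.27, 0.00 cfs.
The maximum is 121.91 cfs, occurring at the reading for t = 8 h.

Q_p = 121.91 cfs at t = 8 h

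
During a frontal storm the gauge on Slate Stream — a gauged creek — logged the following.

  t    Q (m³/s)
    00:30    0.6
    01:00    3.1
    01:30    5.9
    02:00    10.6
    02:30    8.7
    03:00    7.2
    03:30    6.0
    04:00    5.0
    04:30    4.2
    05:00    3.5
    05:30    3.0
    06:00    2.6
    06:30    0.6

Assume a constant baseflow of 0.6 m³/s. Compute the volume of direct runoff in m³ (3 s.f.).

V ≈ 95800 m³

Direct-runoff ordinates (Q − Q_b): 0.0, 2.5, 5.3, 10.0, 8.1, 6.6, 5.4, 4.4, 3.6, 2.9, 2.4, 2.0, 0.0 m³/s.
ΣQ_DR = 53.20 m³/s.
With Δt = 0.5 h = 1800 s, V = ΣQ_DR · Δt = 53.20 × 1800 = 95800 m³.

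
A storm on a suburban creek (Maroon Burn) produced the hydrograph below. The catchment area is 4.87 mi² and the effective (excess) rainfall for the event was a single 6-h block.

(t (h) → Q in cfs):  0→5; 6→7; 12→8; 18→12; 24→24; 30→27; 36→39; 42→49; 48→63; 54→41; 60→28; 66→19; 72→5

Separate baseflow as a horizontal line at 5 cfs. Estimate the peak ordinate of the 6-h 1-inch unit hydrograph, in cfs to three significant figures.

U_p ≈ 116 cfs

Direct runoff: 0.0, 2.0, 3.0, 7.0, 19.0, 22.0, 34.0, 44.0, 58.0, 36.0, 23.0, 14.0, 0.0 cfs; ΣQ_DR = 262.0 cfs, peak = 58.0 cfs.
Runoff depth d = ΣQ_DR·Δt / A = 262.0 × 21600 / (4.87 mi²) = 0.5002 in.
The 1-inch UH is the DRH scaled by (1 in)/d, so U_p = 58.0 × 1/0.5002 = 116 cfs.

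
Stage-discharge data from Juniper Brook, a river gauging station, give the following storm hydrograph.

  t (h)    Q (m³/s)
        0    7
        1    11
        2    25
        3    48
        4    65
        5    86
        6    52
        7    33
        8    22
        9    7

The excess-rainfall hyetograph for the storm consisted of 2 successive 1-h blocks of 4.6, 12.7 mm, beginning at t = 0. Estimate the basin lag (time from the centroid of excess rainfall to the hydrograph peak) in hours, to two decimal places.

Centroid of excess rainfall: t_c = Σ P_i·t̄_i / ΣP_i = 1.2341 h (block centres at 0.5, 1.5 h).
Hydrograph peak occurs at t = 5 h, so basin lag t_L = 5 − 1.2341 = 3.77 h.

t_L ≈ 3.77 h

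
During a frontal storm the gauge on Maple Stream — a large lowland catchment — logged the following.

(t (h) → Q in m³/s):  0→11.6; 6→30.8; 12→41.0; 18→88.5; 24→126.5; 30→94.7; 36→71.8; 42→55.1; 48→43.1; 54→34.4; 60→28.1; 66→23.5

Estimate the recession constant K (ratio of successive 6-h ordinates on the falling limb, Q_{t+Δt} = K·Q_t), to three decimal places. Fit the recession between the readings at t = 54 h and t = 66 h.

K ≈ 0.827

Using the recession-limb readings at t = 54 h and t = 66 h: Q falls from 34.4 to 23.5 m³/s over 2 intervals.
K = (Q₂/Q₁)^(1/2) = (23.5/34.4)^(1/2) = 0.827.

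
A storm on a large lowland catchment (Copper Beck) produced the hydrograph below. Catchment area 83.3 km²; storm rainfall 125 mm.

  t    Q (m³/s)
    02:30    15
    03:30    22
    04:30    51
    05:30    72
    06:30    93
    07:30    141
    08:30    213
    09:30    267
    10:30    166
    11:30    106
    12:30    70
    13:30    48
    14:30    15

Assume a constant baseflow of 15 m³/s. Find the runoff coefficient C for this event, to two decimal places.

C ≈ 0.37

ΣQ_DR = 1084 m³/s; V = ΣQ_DR·Δt = 3.902 × 10^6 m³.
Runoff depth d = V / A = 46.85 mm.
C = d / P = 46.85 / 125 = 0.37.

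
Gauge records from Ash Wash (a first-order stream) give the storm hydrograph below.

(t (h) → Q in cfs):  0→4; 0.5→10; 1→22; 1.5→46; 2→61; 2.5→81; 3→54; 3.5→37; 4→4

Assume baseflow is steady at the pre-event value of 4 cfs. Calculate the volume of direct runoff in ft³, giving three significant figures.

Direct-runoff ordinates (Q − Q_b): 0.0, 6.0, 18.0, 42.0, 57.0, 77.0, 50.0, 33.0, 0.0 cfs.
ΣQ_DR = 283.0 cfs.
With Δt = 0.5 h = 1800 s, V = ΣQ_DR · Δt = 283.0 × 1800 = 5.09 × 10^5 ft³.

V ≈ 5.09 × 10^5 ft³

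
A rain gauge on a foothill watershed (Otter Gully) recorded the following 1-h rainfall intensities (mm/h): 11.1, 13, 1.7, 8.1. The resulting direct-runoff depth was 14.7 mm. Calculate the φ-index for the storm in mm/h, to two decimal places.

φ ≈ 5.83 mm/h

Only the 3 blocks with intensity above φ contribute runoff: 11.1, 13, 8.1 mm/h.
Σ(I−φ)·Δt = d  ⇒  (11.1+13+8.1 − 3φ)·1 = 14.7
φ = (32.20 − 14.7/1) / 3 = 5.83 mm/h.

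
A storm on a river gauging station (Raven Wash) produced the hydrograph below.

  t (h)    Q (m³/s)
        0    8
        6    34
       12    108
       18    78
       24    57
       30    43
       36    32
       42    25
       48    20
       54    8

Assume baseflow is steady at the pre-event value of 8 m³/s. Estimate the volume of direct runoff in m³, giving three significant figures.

V ≈ 7.19 × 10^6 m³

Direct-runoff ordinates (Q − Q_b): 0.0, 26.0, 100.0, 70.0, 49.0, 35.0, 24.0, 17.0, 12.0, 0.0 m³/s.
ΣQ_DR = 333.0 m³/s.
With Δt = 6 h = 21600 s, V = ΣQ_DR · Δt = 333.0 × 21600 = 7.19 × 10^6 m³.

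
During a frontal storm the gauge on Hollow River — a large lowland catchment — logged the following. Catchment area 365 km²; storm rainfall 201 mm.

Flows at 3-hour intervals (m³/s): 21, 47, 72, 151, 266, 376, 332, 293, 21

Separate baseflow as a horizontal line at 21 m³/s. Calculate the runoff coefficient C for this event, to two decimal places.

ΣQ_DR = 1390 m³/s; V = ΣQ_DR·Δt = 1.501 × 10^7 m³.
Runoff depth d = V / A = 41.13 mm.
C = d / P = 41.13 / 201 = 0.20.

C ≈ 0.20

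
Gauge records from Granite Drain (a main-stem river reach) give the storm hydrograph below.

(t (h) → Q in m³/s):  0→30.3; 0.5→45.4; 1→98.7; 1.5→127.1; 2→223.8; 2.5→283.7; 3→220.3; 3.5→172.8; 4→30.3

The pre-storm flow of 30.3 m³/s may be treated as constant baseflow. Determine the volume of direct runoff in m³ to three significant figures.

Direct-runoff ordinates (Q − Q_b): 0.0, 15.1, 68.4, 96.8, 193.5, 253.4, 190.0, 142.5, 0.0 m³/s.
ΣQ_DR = 959.7 m³/s.
With Δt = 0.5 h = 1800 s, V = ΣQ_DR · Δt = 959.7 × 1800 = 1.73 × 10^6 m³.

V ≈ 1.73 × 10^6 m³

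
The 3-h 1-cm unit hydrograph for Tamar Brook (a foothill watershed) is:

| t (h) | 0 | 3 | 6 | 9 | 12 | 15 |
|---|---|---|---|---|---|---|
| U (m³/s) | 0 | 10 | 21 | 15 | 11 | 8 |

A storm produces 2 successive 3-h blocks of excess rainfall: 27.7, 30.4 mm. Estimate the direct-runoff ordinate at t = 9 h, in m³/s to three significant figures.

By discrete convolution, Q_j = Σ (P_i / 10 mm) · U_{j−i}.
At t = 9 h (j=3): Q = (27.7/10)·15 + (30.4/10)·21 = 105 m³/s.

Q ≈ 105 m³/s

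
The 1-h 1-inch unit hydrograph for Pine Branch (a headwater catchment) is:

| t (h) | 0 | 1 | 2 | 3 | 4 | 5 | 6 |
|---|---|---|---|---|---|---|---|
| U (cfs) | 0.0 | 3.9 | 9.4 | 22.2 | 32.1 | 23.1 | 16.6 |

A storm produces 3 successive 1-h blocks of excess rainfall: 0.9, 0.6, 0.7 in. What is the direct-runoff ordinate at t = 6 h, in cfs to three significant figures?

Q ≈ 51.3 cfs

By discrete convolution, Q_j = Σ (P_i / 1 in) · U_{j−i}.
At t = 6 h (j=6): Q = (0.9/1)·16.6 + (0.6/1)·23.1 + (0.7/1)·32.1 = 51.3 cfs.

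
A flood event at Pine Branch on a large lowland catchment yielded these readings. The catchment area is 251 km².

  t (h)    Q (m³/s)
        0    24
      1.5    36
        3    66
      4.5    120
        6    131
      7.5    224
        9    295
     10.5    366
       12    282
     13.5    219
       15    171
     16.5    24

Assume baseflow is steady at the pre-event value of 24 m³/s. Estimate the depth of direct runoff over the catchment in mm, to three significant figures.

d ≈ 35.9 mm

Direct runoff: 0.0, 12.0, 42.0, 96.0, 107.0, 200.0, 271.0, 342.0, 258.0, 195.0, 147.0, 0.0 m³/s; ΣQ_DR = 1670 m³/s.
V = ΣQ_DR · Δt = 1670 × 5400 s = 9.018 × 10^6 m³.
Over A = 251 km², depth = V / A = 35.9 mm.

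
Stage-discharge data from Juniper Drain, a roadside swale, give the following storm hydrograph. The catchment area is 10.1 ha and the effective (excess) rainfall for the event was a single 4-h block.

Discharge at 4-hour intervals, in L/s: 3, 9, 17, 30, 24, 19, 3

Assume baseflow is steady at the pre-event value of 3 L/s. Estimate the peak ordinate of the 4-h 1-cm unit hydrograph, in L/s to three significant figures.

U_p ≈ 22.5 L/s

Direct runoff: 0.0, 6.0, 14.0, 27.0, 21.0, 16.0, 0.0 L/s; ΣQ_DR = 84.00 L/s, peak = 27.0 L/s.
Runoff depth d = ΣQ_DR·Δt / A = 84.00 × 14400 / (10.1 ha) = 11.98 mm.
The 1-cm UH is the DRH scaled by (10 mm)/d, so U_p = 27.0 × 10/11.98 = 22.5 L/s.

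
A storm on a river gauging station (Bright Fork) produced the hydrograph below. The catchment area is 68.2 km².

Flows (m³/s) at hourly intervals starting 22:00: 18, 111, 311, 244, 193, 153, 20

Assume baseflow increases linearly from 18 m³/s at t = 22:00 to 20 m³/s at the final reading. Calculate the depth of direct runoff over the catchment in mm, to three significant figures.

Direct runoff: 0.00, 92.67, 292.33, 225.00, 173.67, 133.33, 0.00 m³/s; ΣQ_DR = 917.0 m³/s.
V = ΣQ_DR · Δt = 917.0 × 3600 s = 3.301 × 10^6 m³.
Over A = 68.2 km², depth = V / A = 48.4 mm.

d ≈ 48.4 mm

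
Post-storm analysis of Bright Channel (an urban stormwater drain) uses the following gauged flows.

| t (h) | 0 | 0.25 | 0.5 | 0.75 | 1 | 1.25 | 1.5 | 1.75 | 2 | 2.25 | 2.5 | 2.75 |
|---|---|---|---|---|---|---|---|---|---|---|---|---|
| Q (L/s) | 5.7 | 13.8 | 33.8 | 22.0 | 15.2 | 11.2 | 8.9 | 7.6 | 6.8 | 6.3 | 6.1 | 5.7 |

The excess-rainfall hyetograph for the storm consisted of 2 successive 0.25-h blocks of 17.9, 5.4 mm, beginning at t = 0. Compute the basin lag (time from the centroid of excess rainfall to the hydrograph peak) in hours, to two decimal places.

Centroid of excess rainfall: t_c = Σ P_i·t̄_i / ΣP_i = 0.1829 h (block centres at 0.125, 0.375 h).
Hydrograph peak occurs at t = 0.5 h, so basin lag t_L = 0.5 − 0.1829 = 0.32 h.

t_L ≈ 0.32 h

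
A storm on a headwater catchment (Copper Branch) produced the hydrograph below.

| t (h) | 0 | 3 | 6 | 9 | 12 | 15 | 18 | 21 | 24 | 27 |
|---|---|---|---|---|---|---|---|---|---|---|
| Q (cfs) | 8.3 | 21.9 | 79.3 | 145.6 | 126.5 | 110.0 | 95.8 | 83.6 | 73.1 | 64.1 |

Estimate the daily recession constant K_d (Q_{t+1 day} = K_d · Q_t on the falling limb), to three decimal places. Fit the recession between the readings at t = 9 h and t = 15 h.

K_d ≈ 0.326

Between t = 9 h and t = 15 h the flow falls from 145.6 to 110.0 cfs over 2×3 h = 6 h.
Per-interval ratio K = (110.0/145.6)^(1/2) = 0.8692; K_d = K^(24/3) = 0.326.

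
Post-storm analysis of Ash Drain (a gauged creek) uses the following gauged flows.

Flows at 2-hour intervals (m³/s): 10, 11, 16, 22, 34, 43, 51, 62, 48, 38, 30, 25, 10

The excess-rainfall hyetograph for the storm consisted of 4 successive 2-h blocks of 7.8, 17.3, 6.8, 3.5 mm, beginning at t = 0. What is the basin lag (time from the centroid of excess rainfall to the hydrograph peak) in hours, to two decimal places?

t_L ≈ 10.66 h

Centroid of excess rainfall: t_c = Σ P_i·t̄_i / ΣP_i = 3.3390 h (block centres at 1, 3, 5, 7 h).
Hydrograph peak occurs at t = 14 h, so basin lag t_L = 14 − 3.3390 = 10.66 h.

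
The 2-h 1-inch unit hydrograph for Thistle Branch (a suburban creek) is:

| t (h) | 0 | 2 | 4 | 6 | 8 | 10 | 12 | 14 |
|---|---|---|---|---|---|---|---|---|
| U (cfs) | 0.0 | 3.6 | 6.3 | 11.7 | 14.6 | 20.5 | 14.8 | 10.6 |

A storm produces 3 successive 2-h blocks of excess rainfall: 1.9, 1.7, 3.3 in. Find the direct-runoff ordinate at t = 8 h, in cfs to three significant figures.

Q ≈ 68.4 cfs

By discrete convolution, Q_j = Σ (P_i / 1 in) · U_{j−i}.
At t = 8 h (j=4): Q = (1.9/1)·14.6 + (1.7/1)·11.7 + (3.3/1)·6.3 = 68.4 cfs.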